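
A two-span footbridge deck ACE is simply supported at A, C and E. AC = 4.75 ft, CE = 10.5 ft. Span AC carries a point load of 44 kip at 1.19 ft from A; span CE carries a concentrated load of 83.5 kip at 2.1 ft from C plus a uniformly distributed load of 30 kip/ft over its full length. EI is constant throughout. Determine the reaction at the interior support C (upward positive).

R_C = 351.3 kip

Take M_C as the redundant. Released structure: two simple spans AC and CE with a hinge at C.
Discontinuity in slope at C on the released structure — sum the simple-span end rotations:
  span AC: point load 44 at a = 1.19: Pab(L + a)/(6LEI) = 38.85/EI
  span CE: point load 83.5 at a = 2.1: Pab(L + b)/(6LEI) = 441.9/EI
  span CE: UDL 30: wL³/(24EI) = 1447/EI
  relative rotation θ_0 = (38.85 + 1889)/EI = 1928/EI
A unit hogging moment at C produces rotation L₁/(3EI) + L₂/(3EI) = 5.083/EI.
Slope continuity at C: θ_0 = M_C·5.083/EI, so M_C = 1928/5.083 = 379.2 kip·ft (hogging).
Span AC, ΣM about A with M_C applied at C: R_C^{AC}·4.75 = 52.36 + 379.2, so R_C^{AC} = 90.86 kip and R_A = 44 − 90.86 = -46.86 kip.
Span CE, ΣM about E: R_C^{CE}·10.5 = 2355 + 379.2, so R_C^{CE} = 260.4 kip and R_E = 398.5 − 260.4 = 138.1 kip.
R_C = 90.86 + 260.4 = 351.3 kip.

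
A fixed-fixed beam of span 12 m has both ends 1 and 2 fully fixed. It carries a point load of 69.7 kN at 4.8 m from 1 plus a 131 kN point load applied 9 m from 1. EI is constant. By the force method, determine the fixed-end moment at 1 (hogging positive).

M_1 = 194.1 kN·m

Release both end moments; the primary structure is a simply-supported span 12 with redundants M_1 and M_2.
End rotations of the released simple span under the applied load (×1/EI):
  at 1: point load 69.7 at a = 4.8: Pab(L + b)/(6LEI) = 642.4/EI
  at 2: point load 69.7 at a = 4.8: Pab(L + a)/(6LEI) = 562.1/EI
  at 1: point load 131 at a = 9: Pab(L + b)/(6LEI) = 736.9/EI
  at 2: point load 131 at a = 9: Pab(L + a)/(6LEI) = 1032/EI
  θ_10 = 1379/EI,  θ_20 = 1594/EI
Flexibility coefficients: a unit moment at one end gives L/(3EI) there and L/(6EI) at the far end, so f₁₁ = f₂₂ = 4/EI and f₁₂ = f₂₁ = 2/EI.
Compatibility — zero rotation at each built-in end:
  4 M_1 + 2 M_2 = 1379
  2 M_1 + 4 M_2 = 1594
Solving the pair gives M_1 = 194.1 kN·m and M_2 = 301.4 kN·m (hogging).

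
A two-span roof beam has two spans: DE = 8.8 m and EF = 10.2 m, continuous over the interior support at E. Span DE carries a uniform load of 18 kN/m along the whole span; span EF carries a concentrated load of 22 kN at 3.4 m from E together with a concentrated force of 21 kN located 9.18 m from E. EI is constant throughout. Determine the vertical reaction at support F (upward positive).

Take M_E as the redundant. Released structure: two simple spans DE and EF with a hinge at E.
End slopes at the hinge E, treating each span as simply supported:
  span DE: UDL 18: wL³/(24EI) = 511.1/EI
  span EF: point load 22 at a = 3.4: Pab(L + b)/(6LEI) = 141.3/EI
  span EF: point load 21 at a = 9.18: Pab(L + b)/(6LEI) = 36.05/EI
  relative rotation θ_0 = (511.1 + 177.3)/EI = 688.4/EI
A unit hogging moment at E produces rotation L₁/(3EI) + L₂/(3EI) = 6.333/EI.
Compatibility: M_E·(L₁+L₂)/(3EI) = θ_0, giving M_E = 108.7 kN·m (hogging).
Span EF, ΣM about F: R_E^{EF}·10.2 = 171 + 108.7, so R_E^{EF} = 27.42 kN and R_F = 43 − 27.42 = 15.58 kN.

R_F = 15.58 kN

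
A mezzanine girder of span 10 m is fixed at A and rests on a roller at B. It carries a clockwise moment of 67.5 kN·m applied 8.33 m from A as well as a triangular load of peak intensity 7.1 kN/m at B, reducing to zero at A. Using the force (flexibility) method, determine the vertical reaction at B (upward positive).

Choose R_B as the redundant. The primary structure is the cantilever fixed at A.
Primary-structure tip deflection at B by superposition:
  clockwise couple 67.5 at a = 8.33: M₀a(2L − a)/(2EI) = 3281/EI
  triangular load, peak 7.1 at the free end: 11w₀L⁴/(120EI) = 6508/EI
  δ_0 = 9789/EI
Tip deflection under a unit load at B: L³/(3EI) = 333.3/EI.
The prop prevents deflection at B: R_B = δ_0/δ_{BB} = 9789/333.3 = 29.37 kN.

R_B = 29.37 kN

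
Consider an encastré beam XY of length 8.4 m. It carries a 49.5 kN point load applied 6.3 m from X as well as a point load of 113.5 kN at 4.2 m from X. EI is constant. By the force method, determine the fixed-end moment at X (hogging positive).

M_X = 138.7 kN·m

Release both end moments; the primary structure is a simply-supported span XY with redundants M_X and M_Y.
Simple-span end rotations at X and Y under the given loads:
  at X: point load 49.5 at a = 6.3: Pab(L + b)/(6LEI) = 136.4/EI
  at Y: point load 49.5 at a = 6.3: Pab(L + a)/(6LEI) = 191/EI
  at X: point load 113.5 at a = 4.2: Pab(L + b)/(6LEI) = 500.5/EI
  at Y: point load 113.5 at a = 4.2: Pab(L + a)/(6LEI) = 500.5/EI
  θ_X0 = 637/EI,  θ_Y0 = 691.5/EI
Flexibility coefficients: a unit moment at one end gives L/(3EI) there and L/(6EI) at the far end, so f₁₁ = f₂₂ = 2.8/EI and f₁₂ = f₂₁ = 1.4/EI.
Compatibility — zero rotation at each built-in end:
  2.8 M_X + 1.4 M_Y = 637
  1.4 M_X + 2.8 M_Y = 691.5
Solving the pair gives M_X = 138.7 kN·m and M_Y = 177.6 kN·m (hogging).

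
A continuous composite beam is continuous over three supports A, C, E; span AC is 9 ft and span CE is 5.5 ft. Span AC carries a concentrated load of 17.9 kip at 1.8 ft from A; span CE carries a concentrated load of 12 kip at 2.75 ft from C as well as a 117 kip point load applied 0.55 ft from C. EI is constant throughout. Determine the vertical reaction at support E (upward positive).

Take M_C as the redundant. Released structure: two simple spans AC and CE with a hinge at C.
Discontinuity in slope at C on the released structure — sum the simple-span end rotations:
  span AC: point load 17.9 at a = 1.8: Pab(L + a)/(6LEI) = 46.4/EI
  span CE: point load 12 at a = 2.75: Pab(L + b)/(6LEI) = 22.69/EI
  span CE: point load 117 at a = 0.55: Pab(L + b)/(6LEI) = 100.9/EI
  relative rotation θ_0 = (46.4 + 123.6)/EI = 170/EI
A unit hogging moment at C produces rotation L₁/(3EI) + L₂/(3EI) = 4.833/EI.
Slope continuity at C: θ_0 = M_C·4.833/EI, so M_C = 170/4.833 = 35.16 kip·ft (hogging).
Span CE, ΣM about E: R_C^{CE}·5.5 = 612.1 + 35.16, so R_C^{CE} = 117.7 kip and R_E = 129 − 117.7 = 11.31 kip.

R_E = 11.31 kip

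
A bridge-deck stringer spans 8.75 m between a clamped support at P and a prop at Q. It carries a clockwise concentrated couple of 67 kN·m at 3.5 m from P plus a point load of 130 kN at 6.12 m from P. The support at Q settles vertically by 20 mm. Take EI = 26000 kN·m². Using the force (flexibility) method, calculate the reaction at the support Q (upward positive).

R_Q = 78.18 kN

Remove the prop at Q; the released (primary) structure is a cantilever built in at P.
Primary-structure tip deflection at Q by superposition:
  clockwise couple 67 at a = 3.5: M₀a(2L − a)/(2EI) = 1642/EI
  point load 130 at a = 6.12: Pa²(3L − a)/(6EI) = 16336/EI
  δ_0 = 17977/EI
Flexibility coefficient — unit upward force at Q: δ_{QQ} = L³/(3EI) = 223.3/EI.
With EI = 26000 kN·m²: δ_0 = 0.69143 m and δ_{QQ} = 0.008589 m/kN.
Compatibility — the beam at Q must follow the support down by 0.02 m: δ_0 − R_Q·δ_{QQ} = 0.02, so R_Q = (0.69143 − 0.02)/0.008589 = 78.18 kN.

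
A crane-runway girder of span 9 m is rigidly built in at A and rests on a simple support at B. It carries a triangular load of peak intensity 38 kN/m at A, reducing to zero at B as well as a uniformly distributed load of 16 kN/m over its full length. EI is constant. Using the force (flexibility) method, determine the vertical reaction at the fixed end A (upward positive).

Remove the prop at B; the released (primary) structure is a cantilever built in at A.
Free-end deflection of the primary structure under the applied loading (downward +):
  triangular load, peak 38 at the fixed end: w₀L⁴/(30EI) = 8311/EI
  UDL 16: wL⁴/(8EI) = 13122/EI
  δ_0 = 21433/EI
Tip deflection under a unit load at B: L³/(3EI) = 243/EI.
The prop prevents deflection at B: R_B = δ_0/δ_{BB} = 21433/243 = 88.2 kN.
Vertical equilibrium: R_A = ΣP − R_B = 315 − 88.2 = 226.8 kN.

R_A = 226.8 kN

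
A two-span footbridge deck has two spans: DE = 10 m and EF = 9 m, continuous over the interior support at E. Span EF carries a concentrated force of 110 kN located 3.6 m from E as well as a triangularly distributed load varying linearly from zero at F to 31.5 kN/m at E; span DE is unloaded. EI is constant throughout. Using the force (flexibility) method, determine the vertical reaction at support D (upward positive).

Release continuity at E by inserting a hinge; the redundant is the internal moment M_E. The primary structure is two simply-supported spans DE and EF.
End slopes at the hinge E, treating each span as simply supported:
  span EF: point load 110 at a = 3.6: Pab(L + b)/(6LEI) = 570.2/EI
  span EF: triangular load, peak 31.5: w₀L³/(45EI) = 510.3/EI
  relative rotation θ_0 = (0 + 1081)/EI = 1081/EI
A unit hogging moment at E produces rotation L₁/(3EI) + L₂/(3EI) = 6.333/EI.
Compatibility: M_E·(L₁+L₂)/(3EI) = θ_0, giving M_E = 170.6 kN·m (hogging).
Span DE, ΣM about D with M_E applied at E: R_E^{DE}·10 = 0 + 170.6, so R_E^{DE} = 17.06 kN and R_D = 0 − 17.06 = -17.06 kN.

R_D = -17.06 kN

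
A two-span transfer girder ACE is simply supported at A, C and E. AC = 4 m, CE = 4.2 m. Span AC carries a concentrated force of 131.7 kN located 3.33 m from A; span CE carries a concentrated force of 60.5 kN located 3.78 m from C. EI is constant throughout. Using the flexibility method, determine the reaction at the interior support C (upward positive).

R_C = 134.9 kN

Insert a hinge at C; M_C is the redundant, and each span becomes simply supported.
End slopes at the hinge C, treating each span as simply supported:
  span AC: point load 131.7 at a = 3.33: Pab(L + a)/(6LEI) = 89.74/EI
  span CE: point load 60.5 at a = 3.78: Pab(L + b)/(6LEI) = 17.61/EI
  relative rotation θ_0 = (89.74 + 17.61)/EI = 107.4/EI
A unit hogging moment at C produces rotation L₁/(3EI) + L₂/(3EI) = 2.733/EI.
Slope continuity at C: θ_0 = M_C·2.733/EI, so M_C = 107.4/2.733 = 39.27 kN·m (hogging).
Span AC, ΣM about A with M_C applied at C: R_C^{AC}·4 = 438.6 + 39.27, so R_C^{AC} = 119.5 kN and R_A = 131.7 − 119.5 = 12.24 kN.
Span CE, ΣM about E: R_C^{CE}·4.2 = 25.41 + 39.27, so R_C^{CE} = 15.4 kN and R_E = 60.5 − 15.4 = 45.1 kN.
R_C = 119.5 + 15.4 = 134.9 kN.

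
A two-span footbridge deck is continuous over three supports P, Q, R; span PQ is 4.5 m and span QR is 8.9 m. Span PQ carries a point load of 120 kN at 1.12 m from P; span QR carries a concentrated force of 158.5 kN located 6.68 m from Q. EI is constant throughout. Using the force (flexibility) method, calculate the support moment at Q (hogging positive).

Take M_Q as the redundant. Released structure: two simple spans PQ and QR with a hinge at Q.
Rotations at Q on the released spans (each span's end-slope, ×1/EI):
  span PQ: point load 120 at a = 1.12: Pab(L + a)/(6LEI) = 94.56/EI
  span QR: point load 158.5 at a = 6.68: Pab(L + b)/(6LEI) = 489.5/EI
  relative rotation θ_0 = (94.56 + 489.5)/EI = 584/EI
A unit hogging moment at Q produces rotation L₁/(3EI) + L₂/(3EI) = 4.467/EI.
Slope continuity at Q: θ_0 = M_Q·4.467/EI, so M_Q = 584/4.467 = 130.8 kN·m (hogging).

M_Q = 130.8 kN·m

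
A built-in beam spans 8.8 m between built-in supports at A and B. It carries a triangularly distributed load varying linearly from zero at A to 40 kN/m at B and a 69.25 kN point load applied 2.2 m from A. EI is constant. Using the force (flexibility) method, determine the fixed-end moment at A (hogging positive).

Take the two fixed-end moments M_A, M_B as redundants; the released structure is the simple span AB.
On the primary (simply-supported) span, the end slopes from the loading are:
  at A: triangular load, peak 40: 7w₀L³/(360EI) = 530/EI
  at B: triangular load, peak 40: w₀L³/(45EI) = 605.8/EI
  at A: point load 69.25 at a = 2.2: Pab(L + b)/(6LEI) = 293.3/EI
  at B: point load 69.25 at a = 2.2: Pab(L + a)/(6LEI) = 209.5/EI
  θ_A0 = 823.3/EI,  θ_B0 = 815.2/EI
Flexibility coefficients: a unit moment at one end gives L/(3EI) there and L/(6EI) at the far end, so f₁₁ = f₂₂ = 2.933/EI and f₁₂ = f₂₁ = 1.467/EI.
Compatibility — zero rotation at each built-in end:
  2.933 M_A + 1.467 M_B = 823.3
  1.467 M_A + 2.933 M_B = 815.2
Solving the pair gives M_A = 189 kN·m and M_B = 183.4 kN·m (hogging).

M_A = 189 kN·m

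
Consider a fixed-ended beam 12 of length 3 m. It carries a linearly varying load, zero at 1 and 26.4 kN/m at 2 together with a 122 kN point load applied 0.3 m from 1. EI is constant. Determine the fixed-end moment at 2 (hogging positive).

Release both end moments; the primary structure is a simply-supported span 12 with redundants M_1 and M_2.
End rotations of the released simple span under the applied load (×1/EI):
  at 1: triangular load, peak 26.4: 7w₀L³/(360EI) = 13.86/EI
  at 2: triangular load, peak 26.4: w₀L³/(45EI) = 15.84/EI
  at 1: point load 122 at a = 0.3: Pab(L + b)/(6LEI) = 31.29/EI
  at 2: point load 122 at a = 0.3: Pab(L + a)/(6LEI) = 18.12/EI
  θ_10 = 45.15/EI,  θ_20 = 33.96/EI
Flexibility coefficients: a unit moment at one end gives L/(3EI) there and L/(6EI) at the far end, so f₁₁ = f₂₂ = 1/EI and f₁₂ = f₂₁ = 0.5/EI.
Compatibility — zero rotation at each built-in end:
  1 M_1 + 0.5 M_2 = 45.15
  0.5 M_1 + 1 M_2 = 33.96
Solving the pair gives M_1 = 37.57 kN·m and M_2 = 15.17 kN·m (hogging).

M_2 = 15.17 kN·m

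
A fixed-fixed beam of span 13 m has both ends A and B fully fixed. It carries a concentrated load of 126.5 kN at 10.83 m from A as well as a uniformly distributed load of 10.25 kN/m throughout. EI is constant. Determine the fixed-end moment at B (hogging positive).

Take the two fixed-end moments M_A, M_B as redundants; the released structure is the simple span AB.
On the primary (simply-supported) span, the end slopes from the loading are:
  at A: point load 126.5 at a = 10.83: Pab(L + b)/(6LEI) = 578.2/EI
  at B: point load 126.5 at a = 10.83: Pab(L + a)/(6LEI) = 908.3/EI
  at A: UDL 10.25: wL³/(24EI) = 938.3/EI
  at B: UDL 10.25: wL³/(24EI) = 938.3/EI
  θ_A0 = 1516/EI,  θ_B0 = 1847/EI
Flexibility coefficients: a unit moment at one end gives L/(3EI) there and L/(6EI) at the far end, so f₁₁ = f₂₂ = 4.333/EI and f₁₂ = f₂₁ = 2.167/EI.
Compatibility — zero rotation at each built-in end:
  4.333 M_A + 2.167 M_B = 1516
  2.167 M_A + 4.333 M_B = 1847
Solving the pair gives M_A = 182.5 kN·m and M_B = 334.9 kN·m (hogging).

M_B = 334.9 kN·m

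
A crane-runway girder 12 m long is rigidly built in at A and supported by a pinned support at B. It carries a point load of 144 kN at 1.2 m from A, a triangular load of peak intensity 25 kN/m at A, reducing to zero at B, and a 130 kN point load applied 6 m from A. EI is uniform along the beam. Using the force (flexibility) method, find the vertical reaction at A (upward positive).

Take the reaction at B as the redundant and release it; the primary structure is a cantilever fixed at A.
Deflection at B on the released cantilever, summing each load's contribution:
  point load 144 at a = 1.2: Pa²(3L − a)/(6EI) = 1203/EI
  triangular load, peak 25 at the fixed end: w₀L⁴/(30EI) = 17280/EI
  point load 130 at a = 6: Pa²(3L − a)/(6EI) = 23400/EI
  δ_0 = 41883/EI
Tip deflection under a unit load at B: L³/(3EI) = 576/EI.
Compatibility at B: δ_0 − R_B·δ_{BB} = 0, so R_B = 41883/576 = 72.71 kN.
Vertical equilibrium: R_A = ΣP − R_B = 424 − 72.71 = 351.3 kN.

R_A = 351.3 kN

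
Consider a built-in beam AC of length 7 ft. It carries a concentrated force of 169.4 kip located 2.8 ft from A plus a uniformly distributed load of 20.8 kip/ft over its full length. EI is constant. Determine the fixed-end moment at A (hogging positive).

Take the two fixed-end moments M_A, M_C as redundants; the released structure is the simple span AC.
Simple-span end rotations at A and C under the given loads:
  at A: point load 169.4 at a = 2.8: Pab(L + b)/(6LEI) = 531.2/EI
  at C: point load 169.4 at a = 2.8: Pab(L + a)/(6LEI) = 464.8/EI
  at A: UDL 20.8: wL³/(24EI) = 297.3/EI
  at C: UDL 20.8: wL³/(24EI) = 297.3/EI
  θ_A0 = 828.5/EI,  θ_C0 = 762.1/EI
Flexibility coefficients: a unit moment at one end gives L/(3EI) there and L/(6EI) at the far end, so f₁₁ = f₂₂ = 2.333/EI and f₁₂ = f₂₁ = 1.167/EI.
Compatibility — zero rotation at each built-in end:
  2.333 M_A + 1.167 M_C = 828.5
  1.167 M_A + 2.333 M_C = 762.1
Solving the pair gives M_A = 255.7 kip·ft and M_C = 198.8 kip·ft (hogging).

M_A = 255.7 kip·ft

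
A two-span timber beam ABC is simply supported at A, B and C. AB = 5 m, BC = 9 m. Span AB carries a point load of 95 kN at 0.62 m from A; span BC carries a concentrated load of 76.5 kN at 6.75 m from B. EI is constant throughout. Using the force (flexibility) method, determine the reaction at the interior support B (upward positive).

R_B = 50.26 kN

Release continuity at B by inserting a hinge; the redundant is the internal moment M_B. The primary structure is two simply-supported spans AB and BC.
Discontinuity in slope at B on the released structure — sum the simple-span end rotations:
  span AB: point load 95 at a = 0.62: Pab(L + a)/(6LEI) = 48.33/EI
  span BC: point load 76.5 at a = 6.75: Pab(L + b)/(6LEI) = 242.1/EI
  relative rotation θ_0 = (48.33 + 242.1)/EI = 290.4/EI
A unit hogging moment at B produces rotation L₁/(3EI) + L₂/(3EI) = 4.667/EI.
Slope continuity at B: θ_0 = M_B·4.667/EI, so M_B = 290.4/4.667 = 62.22 kN·m (hogging).
Span AB, ΣM about A with M_B applied at B: R_B^{AB}·5 = 58.9 + 62.22, so R_B^{AB} = 24.22 kN and R_A = 95 − 24.22 = 70.78 kN.
Span BC, ΣM about C: R_B^{BC}·9 = 172.1 + 62.22, so R_B^{BC} = 26.04 kN and R_C = 76.5 − 26.04 = 50.46 kN.
R_B = 24.22 + 26.04 = 50.26 kN.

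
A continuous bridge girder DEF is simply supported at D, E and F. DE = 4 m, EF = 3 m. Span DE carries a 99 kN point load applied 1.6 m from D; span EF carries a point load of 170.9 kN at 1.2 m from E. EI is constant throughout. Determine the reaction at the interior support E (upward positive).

R_E = 188.9 kN

Insert a hinge at E; M_E is the redundant, and each span becomes simply supported.
Discontinuity in slope at E on the released structure — sum the simple-span end rotations:
  span DE: point load 99 at a = 1.6: Pab(L + a)/(6LEI) = 88.7/EI
  span EF: point load 170.9 at a = 1.2: Pab(L + b)/(6LEI) = 98.44/EI
  relative rotation θ_0 = (88.7 + 98.44)/EI = 187.1/EI
A unit hogging moment at E produces rotation L₁/(3EI) + L₂/(3EI) = 2.333/EI.
Compatibility: M_E·(L₁+L₂)/(3EI) = θ_0, giving M_E = 80.2 kN·m (hogging).
Span DE, ΣM about D with M_E applied at E: R_E^{DE}·4 = 158.4 + 80.2, so R_E^{DE} = 59.65 kN and R_D = 99 − 59.65 = 39.35 kN.
Span EF, ΣM about F: R_E^{EF}·3 = 307.6 + 80.2, so R_E^{EF} = 129.3 kN and R_F = 170.9 − 129.3 = 41.63 kN.
R_E = 59.65 + 129.3 = 188.9 kN.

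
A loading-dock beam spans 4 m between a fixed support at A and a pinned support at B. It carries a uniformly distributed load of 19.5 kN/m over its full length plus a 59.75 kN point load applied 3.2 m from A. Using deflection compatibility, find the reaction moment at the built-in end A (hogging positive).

M_A = 61.94 kN·m

Release the roller at B. Primary structure: cantilever fixed at A.
Primary-structure tip deflection at B by superposition:
  UDL 19.5: wL⁴/(8EI) = 624/EI
  point load 59.75 at a = 3.2: Pa²(3L − a)/(6EI) = 897.4/EI
  δ_0 = 1521/EI
Tip deflection under a unit load at B: L³/(3EI) = 21.33/EI.
The prop prevents deflection at B: R_B = δ_0/δ_{BB} = 1521/21.33 = 71.31 kN.
Moment equilibrium about A: M_A = Σ(load moments about A) − R_B·L = 347.2 − 71.31×4 = 61.94 kN·m.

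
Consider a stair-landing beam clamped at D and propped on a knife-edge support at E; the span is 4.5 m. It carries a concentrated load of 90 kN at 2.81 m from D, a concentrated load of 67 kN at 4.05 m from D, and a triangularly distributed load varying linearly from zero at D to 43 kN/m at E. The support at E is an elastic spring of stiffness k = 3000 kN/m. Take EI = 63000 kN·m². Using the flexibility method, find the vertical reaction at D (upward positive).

R_D = 164 kN

Release the roller at E. Primary structure: cantilever fixed at D.
Downward deflection at the released point E due to the loads:
  point load 90 at a = 2.81: Pa²(3L − a)/(6EI) = 1266/EI
  point load 67 at a = 4.05: Pa²(3L − a)/(6EI) = 1731/EI
  triangular load, peak 43 at the free end: 11w₀L⁴/(120EI) = 1616/EI
  δ_0 = 4613/EI
Flexibility coefficient — unit upward force at E: δ_{EE} = L³/(3EI) = 30.38/EI.
With EI = 63000 kN·m²: δ_0 = 0.073228 m and δ_{EE} = 0.000482 m/kN.
Compatibility — the spring shortens by R_E/k under the reaction it provides: δ_0 − R_E·δ_{EE} = R_E/k. With 1/k = 0.000333 m/kN, R_E = δ_0 / (δ_{EE} + 1/k) = 0.073228 / (0.000482 + 0.000333) = 89.8 kN.
Vertical equilibrium: R_D = ΣP − R_E = 253.8 − 89.8 = 164 kN.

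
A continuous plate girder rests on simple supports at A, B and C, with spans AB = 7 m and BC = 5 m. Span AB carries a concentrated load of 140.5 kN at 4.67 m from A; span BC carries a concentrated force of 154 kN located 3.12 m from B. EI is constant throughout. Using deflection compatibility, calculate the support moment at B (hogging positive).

Insert a hinge at B; M_B is the redundant, and each span becomes simply supported.
End slopes at the hinge B, treating each span as simply supported:
  span AB: point load 140.5 at a = 4.67: Pab(L + a)/(6LEI) = 424.8/EI
  span BC: point load 154 at a = 3.12: Pab(L + b)/(6LEI) = 207.2/EI
  relative rotation θ_0 = (424.8 + 207.2)/EI = 631.9/EI
A unit hogging moment at B produces rotation L₁/(3EI) + L₂/(3EI) = 4/EI.
Compatibility: M_B·(L₁+L₂)/(3EI) = θ_0, giving M_B = 158 kN·m (hogging).

M_B = 158 kN·m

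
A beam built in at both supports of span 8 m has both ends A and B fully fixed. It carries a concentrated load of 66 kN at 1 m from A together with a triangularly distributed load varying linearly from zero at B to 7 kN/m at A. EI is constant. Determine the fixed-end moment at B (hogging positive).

Release both end moments; the primary structure is a simply-supported span AB with redundants M_A and M_B.
On the primary (simply-supported) span, the end slopes from the loading are:
  at A: point load 66 at a = 1: Pab(L + b)/(6LEI) = 144.4/EI
  at B: point load 66 at a = 1: Pab(L + a)/(6LEI) = 86.62/EI
  at A: triangular load, peak 7: w₀L³/(45EI) = 79.64/EI
  at B: triangular load, peak 7: 7w₀L³/(360EI) = 69.69/EI
  θ_A0 = 224/EI,  θ_B0 = 156.3/EI
Flexibility coefficients: a unit moment at one end gives L/(3EI) there and L/(6EI) at the far end, so f₁₁ = f₂₂ = 2.667/EI and f₁₂ = f₂₁ = 1.333/EI.
Compatibility — zero rotation at each built-in end:
  2.667 M_A + 1.333 M_B = 224
  1.333 M_A + 2.667 M_B = 156.3
Solving the pair gives M_A = 72.93 kN·m and M_B = 22.15 kN·m (hogging).

M_B = 22.15 kN·m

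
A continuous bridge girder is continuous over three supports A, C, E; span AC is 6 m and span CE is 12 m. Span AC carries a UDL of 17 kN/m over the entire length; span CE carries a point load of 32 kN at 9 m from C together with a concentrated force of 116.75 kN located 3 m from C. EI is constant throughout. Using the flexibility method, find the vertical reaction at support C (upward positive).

Insert a hinge at C; M_C is the redundant, and each span becomes simply supported.
Discontinuity in slope at C on the released structure — sum the simple-span end rotations:
  span AC: UDL 17: wL³/(24EI) = 153/EI
  span CE: point load 32 at a = 9: Pab(L + b)/(6LEI) = 180/EI
  span CE: point load 116.75 at a = 3: Pab(L + b)/(6LEI) = 919.4/EI
  relative rotation θ_0 = (153 + 1099)/EI = 1252/EI
A unit hogging moment at C produces rotation L₁/(3EI) + L₂/(3EI) = 6/EI.
Slope continuity at C: θ_0 = M_C·6/EI, so M_C = 1252/6 = 208.7 kN·m (hogging).
Span AC, ΣM about A with M_C applied at C: R_C^{AC}·6 = 306 + 208.7, so R_C^{AC} = 85.79 kN and R_A = 102 − 85.79 = 16.21 kN.
Span CE, ΣM about E: R_C^{CE}·12 = 1147 + 208.7, so R_C^{CE} = 113 kN and R_E = 148.8 − 113 = 35.79 kN.
R_C = 85.79 + 113 = 198.7 kN.

R_C = 198.7 kN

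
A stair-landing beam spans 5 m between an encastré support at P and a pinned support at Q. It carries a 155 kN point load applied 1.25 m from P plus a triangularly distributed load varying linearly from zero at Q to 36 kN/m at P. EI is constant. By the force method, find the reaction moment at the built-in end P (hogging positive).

Release the roller at Q. Primary structure: cantilever fixed at P.
Downward deflection at the released point Q due to the loads:
  point load 155 at a = 1.25: Pa²(3L − a)/(6EI) = 555/EI
  triangular load, peak 36 at the fixed end: w₀L⁴/(30EI) = 750/EI
  δ_0 = 1305/EI
Flexibility coefficient — unit upward force at Q: δ_{QQ} = L³/(3EI) = 41.67/EI.
Compatibility at Q: δ_0 − R_Q·δ_{QQ} = 0, so R_Q = 1305/41.67 = 31.32 kN.
Moment equilibrium about P: M_P = Σ(load moments about P) − R_Q·L = 343.8 − 31.32×5 = 187.1 kN·m.

M_P = 187.1 kN·m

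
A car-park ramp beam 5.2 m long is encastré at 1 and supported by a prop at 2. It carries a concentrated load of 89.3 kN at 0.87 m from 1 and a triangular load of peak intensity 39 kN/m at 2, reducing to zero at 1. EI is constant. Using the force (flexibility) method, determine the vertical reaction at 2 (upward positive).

R_2 = 59.31 kN

Choose R_2 as the redundant. The primary structure is the cantilever fixed at 1.
Free-end deflection of the primary structure under the applied loading (downward +):
  point load 89.3 at a = 0.87: Pa²(3L − a)/(6EI) = 165.9/EI
  triangular load, peak 39 at the free end: 11w₀L⁴/(120EI) = 2614/EI
  δ_0 = 2780/EI
Flexibility coefficient — unit upward force at 2: δ_{22} = L³/(3EI) = 46.87/EI.
Compatibility at 2: δ_0 − R_2·δ_{22} = 0, so R_2 = 2780/46.87 = 59.31 kN.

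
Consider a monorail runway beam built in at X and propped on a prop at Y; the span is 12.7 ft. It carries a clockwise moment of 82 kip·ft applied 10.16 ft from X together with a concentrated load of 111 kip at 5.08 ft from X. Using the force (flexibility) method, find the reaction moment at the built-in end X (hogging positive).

M_X = 234.6 kip·ft

Release the roller at Y. Primary structure: cantilever fixed at X.
Downward deflection at the released point Y due to the loads:
  clockwise couple 82 at a = 10.16: M₀a(2L − a)/(2EI) = 6348/EI
  point load 111 at a = 5.08: Pa²(3L − a)/(6EI) = 15764/EI
  δ_0 = 22113/EI
Flexibility coefficient — unit upward force at Y: δ_{YY} = L³/(3EI) = 682.8/EI.
The prop prevents deflection at Y: R_Y = δ_0/δ_{YY} = 22113/682.8 = 32.39 kip.
Moment equilibrium about X: M_X = Σ(load moments about X) − R_Y·L = 645.9 − 32.39×12.7 = 234.6 kip·ft.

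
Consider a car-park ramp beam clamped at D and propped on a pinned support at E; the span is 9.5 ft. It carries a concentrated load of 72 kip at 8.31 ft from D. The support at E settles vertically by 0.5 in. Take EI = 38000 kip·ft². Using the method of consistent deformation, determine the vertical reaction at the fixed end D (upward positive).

Choose R_E as the redundant. The primary structure is the cantilever fixed at D.
Primary-structure tip deflection at E by superposition:
  point load 72 at a = 8.31: Pa²(3L − a)/(6EI) = 16731/EI
Flexibility coefficient — unit upward force at E: δ_{EE} = L³/(3EI) = 285.8/EI.
With EI = 38000 kip·ft²: δ_0 = 0.44029 ft and δ_{EE} = 0.007521 ft/kip.
Compatibility — the beam at E must follow the support down by 0.04167 ft: δ_0 − R_E·δ_{EE} = 0.04167, so R_E = (0.44029 − 0.04167)/0.007521 = 53 kip.
Vertical equilibrium: R_D = ΣP − R_E = 72 − 53 = 19 kip.

R_D = 19 kip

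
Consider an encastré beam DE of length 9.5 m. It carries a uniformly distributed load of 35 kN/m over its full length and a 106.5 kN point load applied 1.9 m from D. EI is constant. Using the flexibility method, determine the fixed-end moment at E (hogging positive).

Take the two fixed-end moments M_D, M_E as redundants; the released structure is the simple span DE.
Simple-span end rotations at D and E under the given loads:
  at D: UDL 35: wL³/(24EI) = 1250/EI
  at E: UDL 35: wL³/(24EI) = 1250/EI
  at D: point load 106.5 at a = 1.9: Pab(L + b)/(6LEI) = 461.4/EI
  at E: point load 106.5 at a = 1.9: Pab(L + a)/(6LEI) = 307.6/EI
  θ_D0 = 1712/EI,  θ_E0 = 1558/EI
Flexibility coefficients: a unit moment at one end gives L/(3EI) there and L/(6EI) at the far end, so f₁₁ = f₂₂ = 3.167/EI and f₁₂ = f₂₁ = 1.583/EI.
Compatibility — zero rotation at each built-in end:
  3.167 M_D + 1.583 M_E = 1712
  1.583 M_D + 3.167 M_E = 1558
Solving the pair gives M_D = 392.7 kN·m and M_E = 295.6 kN·m (hogging).

M_E = 295.6 kN·m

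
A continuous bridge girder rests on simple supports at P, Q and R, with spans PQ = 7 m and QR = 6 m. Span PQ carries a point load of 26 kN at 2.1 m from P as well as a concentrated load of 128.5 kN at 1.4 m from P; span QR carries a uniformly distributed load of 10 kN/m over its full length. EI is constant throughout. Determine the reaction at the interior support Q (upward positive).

Release continuity at Q by inserting a hinge; the redundant is the internal moment M_Q. The primary structure is two simply-supported spans PQ and QR.
Discontinuity in slope at Q on the released structure — sum the simple-span end rotations:
  span PQ: point load 26 at a = 2.1: Pab(L + a)/(6LEI) = 57.97/EI
  span PQ: point load 128.5 at a = 1.4: Pab(L + a)/(6LEI) = 201.5/EI
  span QR: UDL 10: wL³/(24EI) = 90/EI
  relative rotation θ_0 = (259.5 + 90)/EI = 349.5/EI
A unit hogging moment at Q produces rotation L₁/(3EI) + L₂/(3EI) = 4.333/EI.
Slope continuity at Q: θ_0 = M_Q·4.333/EI, so M_Q = 349.5/4.333 = 80.64 kN·m (hogging).
Span PQ, ΣM about P with M_Q applied at Q: R_Q^{PQ}·7 = 234.5 + 80.64, so R_Q^{PQ} = 45.02 kN and R_P = 154.5 − 45.02 = 109.5 kN.
Span QR, ΣM about R: R_Q^{QR}·6 = 180 + 80.64, so R_Q^{QR} = 43.44 kN and R_R = 60 − 43.44 = 16.56 kN.
R_Q = 45.02 + 43.44 = 88.46 kN.

R_Q = 88.46 kN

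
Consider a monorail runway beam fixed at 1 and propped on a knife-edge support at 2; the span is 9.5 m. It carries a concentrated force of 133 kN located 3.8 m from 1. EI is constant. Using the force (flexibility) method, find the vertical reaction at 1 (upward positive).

Remove the prop at 2; the released (primary) structure is a cantilever built in at 1.
Free-end deflection of the primary structure under the applied loading (downward +):
  point load 133 at a = 3.8: Pa²(3L − a)/(6EI) = 7906/EI
Tip deflection under a unit load at 2: L³/(3EI) = 285.8/EI.
Compatibility at 2: δ_0 − R_2·δ_{22} = 0, so R_2 = 7906/285.8 = 27.66 kN.
Vertical equilibrium: R_1 = ΣP − R_2 = 133 − 27.66 = 105.3 kN.

R_1 = 105.3 kN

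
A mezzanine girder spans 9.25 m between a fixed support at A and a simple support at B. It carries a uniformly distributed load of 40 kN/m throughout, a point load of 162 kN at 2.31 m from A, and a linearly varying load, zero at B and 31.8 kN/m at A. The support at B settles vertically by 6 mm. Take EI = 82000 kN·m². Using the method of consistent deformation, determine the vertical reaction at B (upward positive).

R_B = 180.2 kN

Take the reaction at B as the redundant and release it; the primary structure is a cantilever fixed at A.
Free-end deflection of the primary structure under the applied loading (downward +):
  UDL 40: wL⁴/(8EI) = 36605/EI
  point load 162 at a = 2.31: Pa²(3L − a)/(6EI) = 3665/EI
  triangular load, peak 31.8 at the fixed end: w₀L⁴/(30EI) = 7760/EI
  δ_0 = 48030/EI
Flexibility coefficient — unit upward force at B: δ_{BB} = L³/(3EI) = 263.8/EI.
With EI = 82000 kN·m²: δ_0 = 0.58573 m and δ_{BB} = 0.003217 m/kN.
Compatibility — the beam at B must follow the support down by 0.006 m: δ_0 − R_B·δ_{BB} = 0.006, so R_B = (0.58573 − 0.006)/0.003217 = 180.2 kN.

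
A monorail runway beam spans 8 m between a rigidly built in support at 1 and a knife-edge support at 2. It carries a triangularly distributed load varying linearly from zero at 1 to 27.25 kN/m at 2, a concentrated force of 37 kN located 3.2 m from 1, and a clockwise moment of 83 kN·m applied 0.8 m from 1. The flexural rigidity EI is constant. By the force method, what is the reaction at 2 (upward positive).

R_2 = 70.6 kN

Take the reaction at 2 as the redundant and release it; the primary structure is a cantilever fixed at 1.
Deflection at 2 on the released cantilever, summing each load's contribution:
  triangular load, peak 27.25 at the free end: 11w₀L⁴/(120EI) = 10231/EI
  point load 37 at a = 3.2: Pa²(3L − a)/(6EI) = 1313/EI
  clockwise couple 83 at a = 0.8: M₀a(2L − a)/(2EI) = 504.6/EI
  δ_0 = 12050/EI
Tip deflection under a unit load at 2: L³/(3EI) = 170.7/EI.
Compatibility at 2: δ_0 − R_2·δ_{22} = 0, so R_2 = 12050/170.7 = 70.6 kN.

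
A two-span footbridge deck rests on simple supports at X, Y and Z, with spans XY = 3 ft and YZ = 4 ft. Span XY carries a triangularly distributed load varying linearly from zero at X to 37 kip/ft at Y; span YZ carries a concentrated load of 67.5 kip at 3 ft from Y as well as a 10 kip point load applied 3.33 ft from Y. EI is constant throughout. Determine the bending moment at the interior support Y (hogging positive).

Insert a hinge at Y; M_Y is the redundant, and each span becomes simply supported.
Discontinuity in slope at Y on the released structure — sum the simple-span end rotations:
  span XY: triangular load, peak 37: w₀L³/(45EI) = 22.2/EI
  span YZ: point load 67.5 at a = 3: Pab(L + b)/(6LEI) = 42.19/EI
  span YZ: point load 10 at a = 3.33: Pab(L + b)/(6LEI) = 4.341/EI
  relative rotation θ_0 = (22.2 + 46.53)/EI = 68.73/EI
A unit hogging moment at Y produces rotation L₁/(3EI) + L₂/(3EI) = 2.333/EI.
Compatibility: M_Y·(L₁+L₂)/(3EI) = θ_0, giving M_Y = 29.46 kip·ft (hogging).

M_Y = 29.46 kip·ft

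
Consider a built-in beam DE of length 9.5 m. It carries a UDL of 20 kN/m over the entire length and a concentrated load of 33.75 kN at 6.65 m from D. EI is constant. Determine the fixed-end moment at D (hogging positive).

M_D = 170.6 kN·m

Take the two fixed-end moments M_D, M_E as redundants; the released structure is the simple span DE.
Simple-span end rotations at D and E under the given loads:
  at D: UDL 20: wL³/(24EI) = 714.5/EI
  at E: UDL 20: wL³/(24EI) = 714.5/EI
  at D: point load 33.75 at a = 6.65: Pab(L + b)/(6LEI) = 138.6/EI
  at E: point load 33.75 at a = 6.65: Pab(L + a)/(6LEI) = 181.2/EI
  θ_D0 = 853.1/EI,  θ_E0 = 895.7/EI
Flexibility coefficients: a unit moment at one end gives L/(3EI) there and L/(6EI) at the far end, so f₁₁ = f₂₂ = 3.167/EI and f₁₂ = f₂₁ = 1.583/EI.
Compatibility — zero rotation at each built-in end:
  3.167 M_D + 1.583 M_E = 853.1
  1.583 M_D + 3.167 M_E = 895.7
Solving the pair gives M_D = 170.6 kN·m and M_E = 197.5 kN·m (hogging).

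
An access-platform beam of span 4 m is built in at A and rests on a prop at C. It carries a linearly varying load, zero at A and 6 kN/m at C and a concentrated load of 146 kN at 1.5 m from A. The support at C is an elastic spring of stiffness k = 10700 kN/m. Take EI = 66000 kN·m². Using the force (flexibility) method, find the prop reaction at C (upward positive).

R_C = 26.02 kN

Remove the prop at C; the released (primary) structure is a cantilever built in at A.
Deflection at C on the released cantilever, summing each load's contribution:
  triangular load, peak 6 at the free end: 11w₀L⁴/(120EI) = 140.8/EI
  point load 146 at a = 1.5: Pa²(3L − a)/(6EI) = 574.9/EI
  δ_0 = 715.7/EI
Tip deflection under a unit load at C: L³/(3EI) = 21.33/EI.
With EI = 66000 kN·m²: δ_0 = 0.010844 m and δ_{CC} = 0.000323 m/kN.
Compatibility — the spring shortens by R_C/k under the reaction it provides: δ_0 − R_C·δ_{CC} = R_C/k. With 1/k = 0.000093 m/kN, R_C = δ_0 / (δ_{CC} + 1/k) = 0.010844 / (0.000323 + 0.000093) = 26.02 kN.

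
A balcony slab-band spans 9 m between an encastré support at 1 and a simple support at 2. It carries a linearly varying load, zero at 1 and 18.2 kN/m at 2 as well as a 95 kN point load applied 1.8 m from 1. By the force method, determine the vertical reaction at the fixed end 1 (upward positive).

R_1 = 126.5 kN

Release the roller at 2. Primary structure: cantilever fixed at 1.
Primary-structure tip deflection at 2 by superposition:
  triangular load, peak 18.2 at the free end: 11w₀L⁴/(120EI) = 10946/EI
  point load 95 at a = 1.8: Pa²(3L − a)/(6EI) = 1293/EI
  δ_0 = 12239/EI
Flexibility coefficient — unit upward force at 2: δ_{22} = L³/(3EI) = 243/EI.
Compatibility at 2: δ_0 − R_2·δ_{22} = 0, so R_2 = 12239/243 = 50.37 kN.
Vertical equilibrium: R_1 = ΣP − R_2 = 176.9 − 50.37 = 126.5 kN.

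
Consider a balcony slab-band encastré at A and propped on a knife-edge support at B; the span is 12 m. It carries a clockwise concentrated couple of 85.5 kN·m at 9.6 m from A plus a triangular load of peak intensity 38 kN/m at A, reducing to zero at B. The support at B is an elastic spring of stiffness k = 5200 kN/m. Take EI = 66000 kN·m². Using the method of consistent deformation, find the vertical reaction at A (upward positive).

R_A = 173.3 kN

Release the roller at B. Primary structure: cantilever fixed at A.
Primary-structure tip deflection at B by superposition:
  clockwise couple 85.5 at a = 9.6: M₀a(2L − a)/(2EI) = 5910/EI
  triangular load, peak 38 at the fixed end: w₀L⁴/(30EI) = 26266/EI
  δ_0 = 32175/EI
Tip deflection under a unit load at B: L³/(3EI) = 576/EI.
With EI = 66000 kN·m²: δ_0 = 0.48751 m and δ_{BB} = 0.008727 m/kN.
Compatibility — the spring shortens by R_B/k under the reaction it provides: δ_0 − R_B·δ_{BB} = R_B/k. With 1/k = 0.000192 m/kN, R_B = δ_0 / (δ_{BB} + 1/k) = 0.48751 / (0.008727 + 0.000192) = 54.66 kN.
Vertical equilibrium: R_A = ΣP − R_B = 228 − 54.66 = 173.3 kN.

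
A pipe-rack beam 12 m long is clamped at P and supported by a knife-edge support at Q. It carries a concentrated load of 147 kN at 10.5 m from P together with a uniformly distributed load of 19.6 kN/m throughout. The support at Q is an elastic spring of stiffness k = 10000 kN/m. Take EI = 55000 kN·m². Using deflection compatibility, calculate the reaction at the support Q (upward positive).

R_Q = 205.8 kN

Release the roller at Q. Primary structure: cantilever fixed at P.
Downward deflection at the released point Q due to the loads:
  point load 147 at a = 10.5: Pa²(3L − a)/(6EI) = 68879/EI
  UDL 19.6: wL⁴/(8EI) = 50803/EI
  δ_0 = 119682/EI
Tip deflection under a unit load at Q: L³/(3EI) = 576/EI.
With EI = 55000 kN·m²: δ_0 = 2.176 m and δ_{QQ} = 0.010473 m/kN.
Compatibility — the spring shortens by R_Q/k under the reaction it provides: δ_0 − R_Q·δ_{QQ} = R_Q/k. With 1/k = 0.0001 m/kN, R_Q = δ_0 / (δ_{QQ} + 1/k) = 2.176 / (0.010473 + 0.0001) = 205.8 kN.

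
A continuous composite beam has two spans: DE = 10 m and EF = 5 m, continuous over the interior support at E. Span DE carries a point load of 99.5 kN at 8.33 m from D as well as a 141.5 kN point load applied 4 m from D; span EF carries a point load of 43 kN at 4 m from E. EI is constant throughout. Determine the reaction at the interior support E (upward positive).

R_E = 223.1 kN

Take M_E as the redundant. Released structure: two simple spans DE and EF with a hinge at E.
Rotations at E on the released spans (each span's end-slope, ×1/EI):
  span DE: point load 99.5 at a = 8.33: Pab(L + a)/(6LEI) = 422.9/EI
  span DE: point load 141.5 at a = 4: Pab(L + a)/(6LEI) = 792.4/EI
  span EF: point load 43 at a = 4: Pab(L + b)/(6LEI) = 34.4/EI
  relative rotation θ_0 = (1215 + 34.4)/EI = 1250/EI
A unit hogging moment at E produces rotation L₁/(3EI) + L₂/(3EI) = 5/EI.
Compatibility: M_E·(L₁+L₂)/(3EI) = θ_0, giving M_E = 249.9 kN·m (hogging).
Span DE, ΣM about D with M_E applied at E: R_E^{DE}·10 = 1395 + 249.9, so R_E^{DE} = 164.5 kN and R_D = 241 − 164.5 = 76.52 kN.
Span EF, ΣM about F: R_E^{EF}·5 = 43 + 249.9, so R_E^{EF} = 58.59 kN and R_F = 43 − 58.59 = -15.59 kN.
R_E = 164.5 + 58.59 = 223.1 kN.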